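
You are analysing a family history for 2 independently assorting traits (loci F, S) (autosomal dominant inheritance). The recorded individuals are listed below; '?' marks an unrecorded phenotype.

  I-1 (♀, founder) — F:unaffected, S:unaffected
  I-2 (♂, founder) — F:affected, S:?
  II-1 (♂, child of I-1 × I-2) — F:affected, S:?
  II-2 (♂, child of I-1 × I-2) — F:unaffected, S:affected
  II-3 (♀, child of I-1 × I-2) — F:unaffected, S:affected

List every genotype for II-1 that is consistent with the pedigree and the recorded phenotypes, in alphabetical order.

II-1 ∈ {Ff Ss, Ff ss}

F/I-1 un ·: ff
F/I-2 aff ·: Ff
F/II-1 aff I-1×I-2: Ff
F/II-2 un I-1×I-2: ff
F/II-3 un I-1×I-2: ff
⇒ F over [I-1,I-2,II-1,II-2,II-3]: 1 consistent
S/I-1 un ·: ss
S/I-2 ? ·: Ss|SS
S/II-1 ? I-1×I-2: ss|Ss
S/II-2 aff I-1×I-2: Ss
S/II-3 aff I-1×I-2: Ss
⇒ S over [I-1,I-2,II-1,II-2,II-3]: 3 consistent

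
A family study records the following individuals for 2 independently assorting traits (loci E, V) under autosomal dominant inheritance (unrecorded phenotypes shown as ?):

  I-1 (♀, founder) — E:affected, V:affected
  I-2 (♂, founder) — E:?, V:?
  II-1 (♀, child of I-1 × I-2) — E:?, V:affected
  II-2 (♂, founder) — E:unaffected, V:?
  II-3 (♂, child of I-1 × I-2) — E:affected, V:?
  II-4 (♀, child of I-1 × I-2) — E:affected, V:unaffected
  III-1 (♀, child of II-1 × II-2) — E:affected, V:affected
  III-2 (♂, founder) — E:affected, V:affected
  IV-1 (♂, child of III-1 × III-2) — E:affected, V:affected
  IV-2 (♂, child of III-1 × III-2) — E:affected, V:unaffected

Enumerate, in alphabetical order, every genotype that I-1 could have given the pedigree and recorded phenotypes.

I-1 ∈ {EE Vv, Ee Vv}

E/I-1 aff ·: Ee|EE
E/I-2 ? ·: ee|Ee|EE
E/II-1 ? I-1×I-2: Ee|EE
E/II-2 un ·: ee
E/II-3 aff I-1×I-2: Ee|EE
E/II-4 aff I-1×I-2: Ee|EE
E/III-1 aff II-1×II-2: Ee
E/III-2 aff ·: Ee|EE
E/IV-1 aff III-1×III-2: Ee|EE
E/IV-2 aff III-1×III-2: Ee|EE
⇒ E over [I-1,I-2,II-1,II-2,II-3,II-4,III-1,III-2,IV-1,IV-2]: 216 consistent
V/I-1 aff ·: Vv
V/I-2 ? ·: vv|Vv
V/II-1 aff I-1×I-2: Vv|VV
V/II-2 ? ·: vv|Vv|VV
V/II-3 ? I-1×I-2: vv|Vv|VV
V/II-4 un I-1×I-2: vv
V/III-1 aff II-1×II-2: Vv
V/III-2 aff ·: Vv
V/IV-1 aff III-1×III-2: Vv|VV
V/IV-2 un III-1×III-2: vv
⇒ V over [I-1,I-2,II-1,II-2,II-3,II-4,III-1,III-2,IV-1,IV-2]: 42 consistent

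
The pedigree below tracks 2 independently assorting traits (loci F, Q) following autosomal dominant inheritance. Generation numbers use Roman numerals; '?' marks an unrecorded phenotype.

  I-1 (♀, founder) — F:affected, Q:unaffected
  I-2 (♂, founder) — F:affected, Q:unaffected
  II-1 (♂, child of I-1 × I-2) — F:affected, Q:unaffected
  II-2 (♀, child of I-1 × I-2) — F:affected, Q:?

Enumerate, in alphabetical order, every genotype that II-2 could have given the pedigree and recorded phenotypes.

II-2 ∈ {FF qq, Ff qq}

F/I-1 aff ·: Ff|FF
F/I-2 aff ·: Ff|FF
F/II-1 aff I-1×I-2: Ff|FF
F/II-2 aff I-1×I-2: Ff|FF
⇒ F over [I-1,I-2,II-1,II-2]: 13 consistent
Q/I-1 un ·: qq
Q/I-2 un ·: qq
Q/II-1 un I-1×I-2: qq
Q/II-2 ? I-1×I-2: qq
⇒ Q over [I-1,I-2,II-1,II-2]: 1 consistent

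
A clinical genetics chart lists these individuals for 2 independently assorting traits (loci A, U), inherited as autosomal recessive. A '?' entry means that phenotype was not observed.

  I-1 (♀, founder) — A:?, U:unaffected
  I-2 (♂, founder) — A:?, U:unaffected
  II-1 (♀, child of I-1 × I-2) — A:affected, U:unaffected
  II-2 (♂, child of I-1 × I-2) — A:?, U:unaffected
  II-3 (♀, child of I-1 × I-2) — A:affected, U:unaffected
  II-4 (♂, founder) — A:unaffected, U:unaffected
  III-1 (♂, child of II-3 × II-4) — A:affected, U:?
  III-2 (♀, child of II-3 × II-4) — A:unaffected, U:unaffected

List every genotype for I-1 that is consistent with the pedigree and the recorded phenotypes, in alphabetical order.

A/I-1 ? ·: Aa|aa
A/I-2 ? ·: Aa|aa
A/II-1 aff I-1×I-2: aa
A/II-2 ? I-1×I-2: AA|Aa|aa
A/II-3 aff I-1×I-2: aa
A/II-4 un ·: Aa
A/III-1 aff II-3×II-4: aa
A/III-2 un II-3×II-4: Aa
⇒ A over [I-1,I-2,II-1,II-2,II-3,II-4,III-1,III-2]: 8 consistent
U/I-1 un ·: UU|Uu
U/I-2 un ·: UU|Uu
U/II-1 un I-1×I-2: UU|Uu
U/II-2 un I-1×I-2: UU|Uu
U/II-3 un I-1×I-2: UU|Uu
U/II-4 un ·: UU|Uu
U/III-1 ? II-3×II-4: UU|Uu|uu
U/III-2 un II-3×II-4: UU|Uu
⇒ U over [I-1,I-2,II-1,II-2,II-3,II-4,III-1,III-2]: 185 consistent

I-1 ∈ {Aa UU, Aa Uu, aa UU, aa Uu}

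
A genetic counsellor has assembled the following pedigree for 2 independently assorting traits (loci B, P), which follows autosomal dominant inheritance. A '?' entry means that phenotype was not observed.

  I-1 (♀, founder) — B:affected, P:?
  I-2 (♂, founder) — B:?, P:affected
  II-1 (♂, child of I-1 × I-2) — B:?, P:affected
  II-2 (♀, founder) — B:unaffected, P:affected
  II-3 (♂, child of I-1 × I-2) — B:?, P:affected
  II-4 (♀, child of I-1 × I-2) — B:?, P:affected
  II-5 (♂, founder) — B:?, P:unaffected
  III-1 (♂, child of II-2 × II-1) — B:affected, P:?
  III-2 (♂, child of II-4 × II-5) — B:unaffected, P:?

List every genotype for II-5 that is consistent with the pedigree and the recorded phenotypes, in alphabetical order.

B/I-1 aff ·: Bb|BB
B/I-2 ? ·: bb|Bb|BB
B/II-1 ? I-1×I-2: Bb|BB
B/II-2 un ·: bb
B/II-3 ? I-1×I-2: bb|Bb|BB
B/II-4 ? I-1×I-2: bb|Bb
B/II-5 ? ·: bb|Bb
B/III-1 aff II-2×II-1: Bb
B/III-2 un II-4×II-5: bb
⇒ B over [I-1,I-2,II-1,II-2,II-3,II-4,II-5,III-1,III-2]: 50 consistent
P/I-1 ? ·: pp|Pp|PP
P/I-2 aff ·: Pp|PP
P/II-1 aff I-1×I-2: Pp|PP
P/II-2 aff ·: Pp|PP
P/II-3 aff I-1×I-2: Pp|PP
P/II-4 aff I-1×I-2: Pp|PP
P/II-5 un ·: pp
P/III-1 ? II-2×II-1: pp|Pp|PP
P/III-2 ? II-4×II-5: pp|Pp
⇒ P over [I-1,I-2,II-1,II-2,II-3,II-4,II-5,III-1,III-2]: 167 consistent

II-5 ∈ {Bb pp, bb pp}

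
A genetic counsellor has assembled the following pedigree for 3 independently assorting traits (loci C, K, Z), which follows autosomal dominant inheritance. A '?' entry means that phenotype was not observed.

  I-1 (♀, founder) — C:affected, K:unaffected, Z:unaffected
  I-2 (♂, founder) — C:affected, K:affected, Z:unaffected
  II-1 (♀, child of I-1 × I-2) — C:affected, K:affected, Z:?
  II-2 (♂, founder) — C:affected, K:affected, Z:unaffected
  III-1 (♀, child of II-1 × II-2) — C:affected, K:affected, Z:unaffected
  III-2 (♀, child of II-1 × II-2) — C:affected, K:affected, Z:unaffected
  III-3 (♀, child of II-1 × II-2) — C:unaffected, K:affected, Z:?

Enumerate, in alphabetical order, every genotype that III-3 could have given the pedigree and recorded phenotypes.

C/I-1 aff ·: Cc|CC
C/I-2 aff ·: Cc|CC
C/II-1 aff I-1×I-2: Cc
C/II-2 aff ·: Cc
C/III-1 aff II-1×II-2: Cc|CC
C/III-2 aff II-1×II-2: Cc|CC
C/III-3 un II-1×II-2: cc
⇒ C over [I-1,I-2,II-1,II-2,III-1,III-2,III-3]: 12 consistent
K/I-1 un ·: kk
K/I-2 aff ·: Kk|KK
K/II-1 aff I-1×I-2: Kk
K/II-2 aff ·: Kk|KK
K/III-1 aff II-1×II-2: Kk|KK
K/III-2 aff II-1×II-2: Kk|KK
K/III-3 aff II-1×II-2: Kk|KK
⇒ K over [I-1,I-2,II-1,II-2,III-1,III-2,III-3]: 32 consistent
Z/I-1 un ·: zz
Z/I-2 un ·: zz
Z/II-1 ? I-1×I-2: zz
Z/II-2 un ·: zz
Z/III-1 un II-1×II-2: zz
Z/III-2 un II-1×II-2: zz
Z/III-3 ? II-1×II-2: zz
⇒ Z over [I-1,I-2,II-1,II-2,III-1,III-2,III-3]: 1 consistent

III-3 ∈ {cc KK zz, cc Kk zz}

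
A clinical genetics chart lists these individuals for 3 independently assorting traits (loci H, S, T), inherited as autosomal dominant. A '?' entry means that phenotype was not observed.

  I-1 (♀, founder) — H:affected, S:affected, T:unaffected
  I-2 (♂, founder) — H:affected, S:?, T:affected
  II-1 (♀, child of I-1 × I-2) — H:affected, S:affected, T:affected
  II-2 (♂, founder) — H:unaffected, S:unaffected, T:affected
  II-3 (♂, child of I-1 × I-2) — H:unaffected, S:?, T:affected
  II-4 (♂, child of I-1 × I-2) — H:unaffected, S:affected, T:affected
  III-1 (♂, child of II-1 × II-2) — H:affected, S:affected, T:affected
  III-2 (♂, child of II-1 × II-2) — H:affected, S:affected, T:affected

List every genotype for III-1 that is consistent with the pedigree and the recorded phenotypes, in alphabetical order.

H/I-1 aff ·: Hh
H/I-2 aff ·: Hh
H/II-1 aff I-1×I-2: Hh|HH
H/II-2 un ·: hh
H/II-3 un I-1×I-2: hh
H/II-4 un I-1×I-2: hh
H/III-1 aff II-1×II-2: Hh
H/III-2 aff II-1×II-2: Hh
⇒ H over [I-1,I-2,II-1,II-2,II-3,II-4,III-1,III-2]: 2 consistent
S/I-1 aff ·: Ss|SS
S/I-2 ? ·: ss|Ss|SS
S/II-1 aff I-1×I-2: Ss|SS
S/II-2 un ·: ss
S/II-3 ? I-1×I-2: ss|Ss|SS
S/II-4 aff I-1×I-2: Ss|SS
S/III-1 aff II-1×II-2: Ss
S/III-2 aff II-1×II-2: Ss
⇒ S over [I-1,I-2,II-1,II-2,II-3,II-4,III-1,III-2]: 32 consistent
T/I-1 un ·: tt
T/I-2 aff ·: Tt|TT
T/II-1 aff I-1×I-2: Tt
T/II-2 aff ·: Tt|TT
T/II-3 aff I-1×I-2: Tt
T/II-4 aff I-1×I-2: Tt
T/III-1 aff II-1×II-2: Tt|TT
T/III-2 aff II-1×II-2: Tt|TT
⇒ T over [I-1,I-2,II-1,II-2,II-3,II-4,III-1,III-2]: 16 consistent

III-1 ∈ {Hh Ss TT, Hh Ss Tt}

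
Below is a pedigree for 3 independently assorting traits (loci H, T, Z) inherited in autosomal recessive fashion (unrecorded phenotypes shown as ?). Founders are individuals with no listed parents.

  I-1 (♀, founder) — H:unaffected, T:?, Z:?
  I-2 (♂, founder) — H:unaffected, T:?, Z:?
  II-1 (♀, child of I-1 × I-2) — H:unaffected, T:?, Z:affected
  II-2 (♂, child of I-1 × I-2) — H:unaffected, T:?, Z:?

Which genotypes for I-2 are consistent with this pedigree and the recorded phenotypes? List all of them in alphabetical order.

I-2 ∈ {HH TT Zz, HH TT zz, HH Tt Zz, HH Tt zz, HH tt Zz, HH tt zz, Hh TT Zz, Hh TT zz, Hh Tt Zz, Hh Tt zz, Hh tt Zz, Hh tt zz}

H/I-1 un ·: HH|Hh
H/I-2 un ·: HH|Hh
H/II-1 un I-1×I-2: HH|Hh
H/II-2 un I-1×I-2: HH|Hh
⇒ H over [I-1,I-2,II-1,II-2]: 13 consistent
T/I-1 ? ·: TT|Tt|tt
T/I-2 ? ·: TT|Tt|tt
T/II-1 ? I-1×I-2: TT|Tt|tt
T/II-2 ? I-1×I-2: TT|Tt|tt
⇒ T over [I-1,I-2,II-1,II-2]: 29 consistent
Z/I-1 ? ·: Zz|zz
Z/I-2 ? ·: Zz|zz
Z/II-1 aff I-1×I-2: zz
Z/II-2 ? I-1×I-2: ZZ|Zz|zz
⇒ Z over [I-1,I-2,II-1,II-2]: 8 consistent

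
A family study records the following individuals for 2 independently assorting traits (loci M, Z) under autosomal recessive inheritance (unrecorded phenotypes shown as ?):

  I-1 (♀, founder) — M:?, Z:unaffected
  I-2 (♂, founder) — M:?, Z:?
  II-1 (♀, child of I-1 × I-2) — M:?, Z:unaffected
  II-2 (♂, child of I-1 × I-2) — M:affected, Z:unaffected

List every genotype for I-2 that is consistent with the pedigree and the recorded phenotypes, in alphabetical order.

M/I-1 ? ·: Mm|mm
M/I-2 ? ·: Mm|mm
M/II-1 ? I-1×I-2: MM|Mm|mm
M/II-2 aff I-1×I-2: mm
⇒ M over [I-1,I-2,II-1,II-2]: 8 consistent
Z/I-1 un ·: ZZ|Zz
Z/I-2 ? ·: ZZ|Zz|zz
Z/II-1 un I-1×I-2: ZZ|Zz
Z/II-2 un I-1×I-2: ZZ|Zz
⇒ Z over [I-1,I-2,II-1,II-2]: 15 consistent

I-2 ∈ {Mm ZZ, Mm Zz, Mm zz, mm ZZ, mm Zz, mm zz}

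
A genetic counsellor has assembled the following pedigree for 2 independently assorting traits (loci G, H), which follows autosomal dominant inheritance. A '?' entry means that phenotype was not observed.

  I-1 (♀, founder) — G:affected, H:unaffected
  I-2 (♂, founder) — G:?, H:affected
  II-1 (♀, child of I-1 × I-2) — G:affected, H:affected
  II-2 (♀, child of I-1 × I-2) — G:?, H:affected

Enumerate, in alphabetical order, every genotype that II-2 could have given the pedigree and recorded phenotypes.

II-2 ∈ {GG Hh, Gg Hh, gg Hh}

G/I-1 aff ·: Gg|GG
G/I-2 ? ·: gg|Gg|GG
G/II-1 aff I-1×I-2: Gg|GG
G/II-2 ? I-1×I-2: gg|Gg|GG
⇒ G over [I-1,I-2,II-1,II-2]: 18 consistent
H/I-1 un ·: hh
H/I-2 aff ·: Hh|HH
H/II-1 aff I-1×I-2: Hh
H/II-2 aff I-1×I-2: Hh
⇒ H over [I-1,I-2,II-1,II-2]: 2 consistent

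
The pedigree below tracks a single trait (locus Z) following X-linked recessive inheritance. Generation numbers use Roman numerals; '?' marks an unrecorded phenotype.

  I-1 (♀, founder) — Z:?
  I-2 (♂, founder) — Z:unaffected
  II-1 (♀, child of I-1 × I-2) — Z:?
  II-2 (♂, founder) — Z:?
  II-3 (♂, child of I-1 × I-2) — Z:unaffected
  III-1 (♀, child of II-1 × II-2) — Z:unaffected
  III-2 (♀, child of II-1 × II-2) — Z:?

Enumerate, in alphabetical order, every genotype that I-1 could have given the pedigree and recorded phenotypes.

Z/I-1 ? ·: X^ZX^Z|X^ZX^z
Z/I-2 un ·: X^ZY
Z/II-1 ? I-1×I-2: X^ZX^Z|X^ZX^z
Z/II-2 ? ·: X^ZY|X^zY
Z/II-3 un I-1×I-2: X^ZY
Z/III-1 un II-1×II-2: X^ZX^Z|X^ZX^z
Z/III-2 ? II-1×II-2: X^ZX^Z|X^ZX^z|X^zX^z
⇒ Z over [I-1,I-2,II-1,II-2,II-3,III-1,III-2]: 10 consistent

I-1 ∈ {X^ZX^Z, X^ZX^z}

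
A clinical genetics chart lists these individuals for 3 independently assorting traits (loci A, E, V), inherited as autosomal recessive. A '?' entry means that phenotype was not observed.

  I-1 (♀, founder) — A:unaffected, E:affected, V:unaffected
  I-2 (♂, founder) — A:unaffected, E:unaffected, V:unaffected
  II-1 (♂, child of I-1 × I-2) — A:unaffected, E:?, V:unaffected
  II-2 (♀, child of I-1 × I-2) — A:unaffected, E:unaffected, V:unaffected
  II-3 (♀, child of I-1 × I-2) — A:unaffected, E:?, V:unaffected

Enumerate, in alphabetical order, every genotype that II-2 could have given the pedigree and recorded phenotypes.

A/I-1 un ·: AA|Aa
A/I-2 un ·: AA|Aa
A/II-1 un I-1×I-2: AA|Aa
A/II-2 un I-1×I-2: AA|Aa
A/II-3 un I-1×I-2: AA|Aa
⇒ A over [I-1,I-2,II-1,II-2,II-3]: 25 consistent
E/I-1 aff ·: ee
E/I-2 un ·: EE|Ee
E/II-1 ? I-1×I-2: Ee|ee
E/II-2 un I-1×I-2: Ee
E/II-3 ? I-1×I-2: Ee|ee
⇒ E over [I-1,I-2,II-1,II-2,II-3]: 5 consistent
V/I-1 un ·: VV|Vv
V/I-2 un ·: VV|Vv
V/II-1 un I-1×I-2: VV|Vv
V/II-2 un I-1×I-2: VV|Vv
V/II-3 un I-1×I-2: VV|Vv
⇒ V over [I-1,I-2,II-1,II-2,II-3]: 25 consistent

II-2 ∈ {AA Ee VV, AA Ee Vv, Aa Ee VV, Aa Ee Vv}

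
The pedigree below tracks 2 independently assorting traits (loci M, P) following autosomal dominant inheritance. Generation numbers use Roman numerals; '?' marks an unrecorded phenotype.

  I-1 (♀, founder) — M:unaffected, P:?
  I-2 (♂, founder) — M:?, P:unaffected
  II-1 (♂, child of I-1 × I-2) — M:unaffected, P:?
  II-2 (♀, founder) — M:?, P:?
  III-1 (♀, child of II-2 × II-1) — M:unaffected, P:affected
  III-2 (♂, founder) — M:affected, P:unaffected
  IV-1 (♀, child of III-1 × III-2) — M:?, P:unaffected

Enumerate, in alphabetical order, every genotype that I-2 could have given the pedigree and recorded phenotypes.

M/I-1 un ·: mm
M/I-2 ? ·: mm|Mm
M/II-1 un I-1×I-2: mm
M/II-2 ? ·: mm|Mm
M/III-1 un II-2×II-1: mm
M/III-2 aff ·: Mm|MM
M/IV-1 ? III-1×III-2: mm|Mm
⇒ M over [I-1,I-2,II-1,II-2,III-1,III-2,IV-1]: 12 consistent
P/I-1 ? ·: pp|Pp|PP
P/I-2 un ·: pp
P/II-1 ? I-1×I-2: pp|Pp
P/II-2 ? ·: pp|Pp|PP
P/III-1 aff II-2×II-1: Pp
P/III-2 un ·: pp
P/IV-1 un III-1×III-2: pp
⇒ P over [I-1,I-2,II-1,II-2,III-1,III-2,IV-1]: 10 consistent

I-2 ∈ {Mm pp, mm pp}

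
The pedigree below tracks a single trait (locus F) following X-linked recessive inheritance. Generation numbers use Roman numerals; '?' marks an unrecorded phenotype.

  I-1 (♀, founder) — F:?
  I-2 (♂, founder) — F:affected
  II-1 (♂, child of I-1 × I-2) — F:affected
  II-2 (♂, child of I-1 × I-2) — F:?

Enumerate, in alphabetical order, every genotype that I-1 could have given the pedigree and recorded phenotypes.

I-1 ∈ {X^FX^f, X^fX^f}

F/I-1 ? ·: X^FX^f|X^fX^f
F/I-2 aff ·: X^fY
F/II-1 aff I-1×I-2: X^fY
F/II-2 ? I-1×I-2: X^FY|X^fY
⇒ F over [I-1,I-2,II-1,II-2]: 3 consistent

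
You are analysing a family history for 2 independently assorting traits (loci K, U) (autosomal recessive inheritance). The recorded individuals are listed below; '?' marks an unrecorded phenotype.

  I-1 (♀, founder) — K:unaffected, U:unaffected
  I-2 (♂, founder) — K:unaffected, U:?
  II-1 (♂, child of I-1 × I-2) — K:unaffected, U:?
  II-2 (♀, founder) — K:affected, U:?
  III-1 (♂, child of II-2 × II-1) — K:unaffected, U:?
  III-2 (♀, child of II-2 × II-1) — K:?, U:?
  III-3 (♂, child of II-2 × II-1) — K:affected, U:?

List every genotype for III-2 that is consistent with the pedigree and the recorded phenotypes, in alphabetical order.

K/I-1 un ·: KK|Kk
K/I-2 un ·: KK|Kk
K/II-1 un I-1×I-2: Kk
K/II-2 aff ·: kk
K/III-1 un II-2×II-1: Kk
K/III-2 ? II-2×II-1: Kk|kk
K/III-3 aff II-2×II-1: kk
⇒ K over [I-1,I-2,II-1,II-2,III-1,III-2,III-3]: 6 consistent
U/I-1 un ·: UU|Uu
U/I-2 ? ·: UU|Uu|uu
U/II-1 ? I-1×I-2: UU|Uu|uu
U/II-2 ? ·: UU|Uu|uu
U/III-1 ? II-2×II-1: UU|Uu|uu
U/III-2 ? II-2×II-1: UU|Uu|uu
U/III-3 ? II-2×II-1: UU|Uu|uu
⇒ U over [I-1,I-2,II-1,II-2,III-1,III-2,III-3]: 275 consistent

III-2 ∈ {Kk UU, Kk Uu, Kk uu, kk UU, kk Uu, kk uu}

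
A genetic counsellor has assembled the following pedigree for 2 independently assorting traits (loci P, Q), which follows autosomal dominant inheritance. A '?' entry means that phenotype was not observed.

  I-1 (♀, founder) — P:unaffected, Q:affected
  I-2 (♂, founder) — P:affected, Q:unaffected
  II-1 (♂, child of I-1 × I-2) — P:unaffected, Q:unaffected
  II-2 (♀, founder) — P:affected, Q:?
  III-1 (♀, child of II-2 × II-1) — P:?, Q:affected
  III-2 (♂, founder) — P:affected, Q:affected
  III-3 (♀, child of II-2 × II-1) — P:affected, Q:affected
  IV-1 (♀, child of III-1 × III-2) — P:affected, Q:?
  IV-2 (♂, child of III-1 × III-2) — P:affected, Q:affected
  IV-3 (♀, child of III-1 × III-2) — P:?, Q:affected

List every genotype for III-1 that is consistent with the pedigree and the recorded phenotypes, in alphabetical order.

P/I-1 un ·: pp
P/I-2 aff ·: Pp
P/II-1 un I-1×I-2: pp
P/II-2 aff ·: Pp|PP
P/III-1 ? II-2×II-1: pp|Pp
P/III-2 aff ·: Pp|PP
P/III-3 aff II-2×II-1: Pp
P/IV-1 aff III-1×III-2: Pp|PP
P/IV-2 aff III-1×III-2: Pp|PP
P/IV-3 ? III-1×III-2: pp|Pp|PP
⇒ P over [I-1,I-2,II-1,II-2,III-1,III-2,III-3,IV-1,IV-2,IV-3]: 43 consistent
Q/I-1 aff ·: Qq
Q/I-2 un ·: qq
Q/II-1 un I-1×I-2: qq
Q/II-2 ? ·: Qq|QQ
Q/III-1 aff II-2×II-1: Qq
Q/III-2 aff ·: Qq|QQ
Q/III-3 aff II-2×II-1: Qq
Q/IV-1 ? III-1×III-2: qq|Qq|QQ
Q/IV-2 aff III-1×III-2: Qq|QQ
Q/IV-3 aff III-1×III-2: Qq|QQ
⇒ Q over [I-1,I-2,II-1,II-2,III-1,III-2,III-3,IV-1,IV-2,IV-3]: 40 consistent

III-1 ∈ {Pp Qq, pp Qq}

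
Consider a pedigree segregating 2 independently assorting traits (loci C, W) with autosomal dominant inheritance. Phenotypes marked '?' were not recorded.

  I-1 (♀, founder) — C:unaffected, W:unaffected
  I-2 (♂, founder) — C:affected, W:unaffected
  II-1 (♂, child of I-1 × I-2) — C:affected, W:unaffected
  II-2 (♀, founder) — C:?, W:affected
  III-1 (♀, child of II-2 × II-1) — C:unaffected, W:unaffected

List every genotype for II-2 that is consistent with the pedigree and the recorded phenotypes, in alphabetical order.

II-2 ∈ {Cc Ww, cc Ww}

C/I-1 un ·: cc
C/I-2 aff ·: Cc|CC
C/II-1 aff I-1×I-2: Cc
C/II-2 ? ·: cc|Cc
C/III-1 un II-2×II-1: cc
⇒ C over [I-1,I-2,II-1,II-2,III-1]: 4 consistent
W/I-1 un ·: ww
W/I-2 un ·: ww
W/II-1 un I-1×I-2: ww
W/II-2 aff ·: Ww
W/III-1 un II-2×II-1: ww
⇒ W over [I-1,I-2,II-1,II-2,III-1]: 1 consistent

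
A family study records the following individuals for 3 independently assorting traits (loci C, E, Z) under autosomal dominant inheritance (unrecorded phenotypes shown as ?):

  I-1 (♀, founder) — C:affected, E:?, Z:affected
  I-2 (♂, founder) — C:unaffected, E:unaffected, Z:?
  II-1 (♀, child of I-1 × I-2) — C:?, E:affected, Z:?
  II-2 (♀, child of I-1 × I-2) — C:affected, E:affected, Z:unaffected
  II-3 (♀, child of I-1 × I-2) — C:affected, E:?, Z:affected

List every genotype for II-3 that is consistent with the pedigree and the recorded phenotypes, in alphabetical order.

II-3 ∈ {Cc Ee ZZ, Cc Ee Zz, Cc ee ZZ, Cc ee Zz}

C/I-1 aff ·: Cc|CC
C/I-2 un ·: cc
C/II-1 ? I-1×I-2: cc|Cc
C/II-2 aff I-1×I-2: Cc
C/II-3 aff I-1×I-2: Cc
⇒ C over [I-1,I-2,II-1,II-2,II-3]: 3 consistent
E/I-1 ? ·: Ee|EE
E/I-2 un ·: ee
E/II-1 aff I-1×I-2: Ee
E/II-2 aff I-1×I-2: Ee
E/II-3 ? I-1×I-2: ee|Ee
⇒ E over [I-1,I-2,II-1,II-2,II-3]: 3 consistent
Z/I-1 aff ·: Zz
Z/I-2 ? ·: zz|Zz
Z/II-1 ? I-1×I-2: zz|Zz|ZZ
Z/II-2 un I-1×I-2: zz
Z/II-3 aff I-1×I-2: Zz|ZZ
⇒ Z over [I-1,I-2,II-1,II-2,II-3]: 8 consistent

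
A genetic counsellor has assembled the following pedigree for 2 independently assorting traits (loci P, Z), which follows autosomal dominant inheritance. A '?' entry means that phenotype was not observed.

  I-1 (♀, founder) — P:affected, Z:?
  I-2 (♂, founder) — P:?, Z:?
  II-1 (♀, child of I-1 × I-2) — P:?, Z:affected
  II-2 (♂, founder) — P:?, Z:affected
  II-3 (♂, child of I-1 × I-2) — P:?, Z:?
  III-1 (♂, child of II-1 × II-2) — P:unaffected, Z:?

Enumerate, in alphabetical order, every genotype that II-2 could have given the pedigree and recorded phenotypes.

P/I-1 aff ·: Pp|PP
P/I-2 ? ·: pp|Pp|PP
P/II-1 ? I-1×I-2: pp|Pp
P/II-2 ? ·: pp|Pp
P/II-3 ? I-1×I-2: pp|Pp|PP
P/III-1 un II-1×II-2: pp
⇒ P over [I-1,I-2,II-1,II-2,II-3,III-1]: 30 consistent
Z/I-1 ? ·: zz|Zz|ZZ
Z/I-2 ? ·: zz|Zz|ZZ
Z/II-1 aff I-1×I-2: Zz|ZZ
Z/II-2 aff ·: Zz|ZZ
Z/II-3 ? I-1×I-2: zz|Zz|ZZ
Z/III-1 ? II-1×II-2: zz|Zz|ZZ
⇒ Z over [I-1,I-2,II-1,II-2,II-3,III-1]: 89 consistent

II-2 ∈ {Pp ZZ, Pp Zz, pp ZZ, pp Zz}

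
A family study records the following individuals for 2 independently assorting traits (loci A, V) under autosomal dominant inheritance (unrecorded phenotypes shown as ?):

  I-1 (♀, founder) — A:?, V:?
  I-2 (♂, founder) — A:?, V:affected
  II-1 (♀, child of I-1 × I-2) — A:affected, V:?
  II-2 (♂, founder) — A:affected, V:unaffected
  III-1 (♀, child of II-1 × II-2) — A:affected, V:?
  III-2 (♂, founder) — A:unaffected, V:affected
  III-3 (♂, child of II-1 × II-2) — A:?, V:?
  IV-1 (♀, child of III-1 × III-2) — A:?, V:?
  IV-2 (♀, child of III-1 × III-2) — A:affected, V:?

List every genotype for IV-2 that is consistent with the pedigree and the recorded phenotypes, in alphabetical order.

A/I-1 ? ·: aa|Aa|AA
A/I-2 ? ·: aa|Aa|AA
A/II-1 aff I-1×I-2: Aa|AA
A/II-2 aff ·: Aa|AA
A/III-1 aff II-1×II-2: Aa|AA
A/III-2 un ·: aa
A/III-3 ? II-1×II-2: aa|Aa|AA
A/IV-1 ? III-1×III-2: aa|Aa
A/IV-2 aff III-1×III-2: Aa
⇒ A over [I-1,I-2,II-1,II-2,III-1,III-2,III-3,IV-1,IV-2]: 133 consistent
V/I-1 ? ·: vv|Vv|VV
V/I-2 aff ·: Vv|VV
V/II-1 ? I-1×I-2: vv|Vv|VV
V/II-2 un ·: vv
V/III-1 ? II-1×II-2: vv|Vv
V/III-2 aff ·: Vv|VV
V/III-3 ? II-1×II-2: vv|Vv
V/IV-1 ? III-1×III-2: vv|Vv|VV
V/IV-2 ? III-1×III-2: vv|Vv|VV
⇒ V over [I-1,I-2,II-1,II-2,III-1,III-2,III-3,IV-1,IV-2]: 242 consistent

IV-2 ∈ {Aa VV, Aa Vv, Aa vv}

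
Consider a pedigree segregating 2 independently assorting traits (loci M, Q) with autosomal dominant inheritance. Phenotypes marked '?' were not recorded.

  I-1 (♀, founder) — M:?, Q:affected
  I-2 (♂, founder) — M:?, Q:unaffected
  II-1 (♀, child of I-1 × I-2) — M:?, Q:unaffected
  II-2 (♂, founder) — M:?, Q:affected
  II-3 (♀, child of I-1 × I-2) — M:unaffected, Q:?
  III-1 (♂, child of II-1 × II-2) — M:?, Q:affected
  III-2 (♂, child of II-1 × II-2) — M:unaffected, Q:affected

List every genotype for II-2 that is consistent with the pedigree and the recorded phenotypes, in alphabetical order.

II-2 ∈ {Mm QQ, Mm Qq, mm QQ, mm Qq}

M/I-1 ? ·: mm|Mm
M/I-2 ? ·: mm|Mm
M/II-1 ? I-1×I-2: mm|Mm
M/II-2 ? ·: mm|Mm
M/II-3 un I-1×I-2: mm
M/III-1 ? II-1×II-2: mm|Mm|MM
M/III-2 un II-1×II-2: mm
⇒ M over [I-1,I-2,II-1,II-2,II-3,III-1,III-2]: 27 consistent
Q/I-1 aff ·: Qq
Q/I-2 un ·: qq
Q/II-1 un I-1×I-2: qq
Q/II-2 aff ·: Qq|QQ
Q/II-3 ? I-1×I-2: qq|Qq
Q/III-1 aff II-1×II-2: Qq
Q/III-2 aff II-1×II-2: Qq
⇒ Q over [I-1,I-2,II-1,II-2,II-3,III-1,III-2]: 4 consistent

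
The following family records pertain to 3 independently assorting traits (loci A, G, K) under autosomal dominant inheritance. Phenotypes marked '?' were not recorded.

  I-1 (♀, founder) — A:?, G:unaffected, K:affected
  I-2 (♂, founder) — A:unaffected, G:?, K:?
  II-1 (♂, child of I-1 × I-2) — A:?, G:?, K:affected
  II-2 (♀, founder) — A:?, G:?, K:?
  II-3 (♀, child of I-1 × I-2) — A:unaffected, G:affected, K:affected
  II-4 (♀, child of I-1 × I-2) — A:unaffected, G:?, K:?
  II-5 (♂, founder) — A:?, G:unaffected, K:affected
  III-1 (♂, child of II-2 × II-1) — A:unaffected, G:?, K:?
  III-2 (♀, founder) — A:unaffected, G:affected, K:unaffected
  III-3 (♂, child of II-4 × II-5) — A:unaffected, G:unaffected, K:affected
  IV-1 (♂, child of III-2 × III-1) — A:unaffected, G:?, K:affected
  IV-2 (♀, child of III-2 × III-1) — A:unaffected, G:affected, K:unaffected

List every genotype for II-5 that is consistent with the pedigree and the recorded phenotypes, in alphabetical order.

II-5 ∈ {Aa gg KK, Aa gg Kk, aa gg KK, aa gg Kk}

A/I-1 ? ·: aa|Aa
A/I-2 un ·: aa
A/II-1 ? I-1×I-2: aa|Aa
A/II-2 ? ·: aa|Aa
A/II-3 un I-1×I-2: aa
A/II-4 un I-1×I-2: aa
A/II-5 ? ·: aa|Aa
A/III-1 un II-2×II-1: aa
A/III-2 un ·: aa
A/III-3 un II-4×II-5: aa
A/IV-1 un III-2×III-1: aa
A/IV-2 un III-2×III-1: aa
⇒ A over [I-1,I-2,II-1,II-2,II-3,II-4,II-5,III-1,III-2,III-3,IV-1,IV-2]: 12 consistent
G/I-1 un ·: gg
G/I-2 ? ·: Gg|GG
G/II-1 ? I-1×I-2: gg|Gg
G/II-2 ? ·: gg|Gg|GG
G/II-3 aff I-1×I-2: Gg
G/II-4 ? I-1×I-2: gg|Gg
G/II-5 un ·: gg
G/III-1 ? II-2×II-1: gg|Gg|GG
G/III-2 aff ·: Gg|GG
G/III-3 un II-4×II-5: gg
G/IV-1 ? III-2×III-1: gg|Gg|GG
G/IV-2 aff III-2×III-1: Gg|GG
⇒ G over [I-1,I-2,II-1,II-2,II-3,II-4,II-5,III-1,III-2,III-3,IV-1,IV-2]: 190 consistent
K/I-1 aff ·: Kk|KK
K/I-2 ? ·: kk|Kk|KK
K/II-1 aff I-1×I-2: Kk|KK
K/II-2 ? ·: kk|Kk|KK
K/II-3 aff I-1×I-2: Kk|KK
K/II-4 ? I-1×I-2: kk|Kk|KK
K/II-5 aff ·: Kk|KK
K/III-1 ? II-2×II-1: Kk
K/III-2 un ·: kk
K/III-3 aff II-4×II-5: Kk|KK
K/IV-1 aff III-2×III-1: Kk
K/IV-2 un III-2×III-1: kk
⇒ K over [I-1,I-2,II-1,II-2,II-3,II-4,II-5,III-1,III-2,III-3,IV-1,IV-2]: 266 consistent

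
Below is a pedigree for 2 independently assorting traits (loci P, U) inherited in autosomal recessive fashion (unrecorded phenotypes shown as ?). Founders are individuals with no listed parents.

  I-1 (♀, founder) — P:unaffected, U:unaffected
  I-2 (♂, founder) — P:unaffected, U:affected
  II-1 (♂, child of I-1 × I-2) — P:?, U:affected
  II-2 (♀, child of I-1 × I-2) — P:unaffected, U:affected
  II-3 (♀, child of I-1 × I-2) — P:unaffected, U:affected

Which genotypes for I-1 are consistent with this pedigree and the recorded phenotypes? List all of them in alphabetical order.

I-1 ∈ {PP Uu, Pp Uu}

P/I-1 un ·: PP|Pp
P/I-2 un ·: PP|Pp
P/II-1 ? I-1×I-2: PP|Pp|pp
P/II-2 un I-1×I-2: PP|Pp
P/II-3 un I-1×I-2: PP|Pp
⇒ P over [I-1,I-2,II-1,II-2,II-3]: 29 consistent
U/I-1 un ·: Uu
U/I-2 aff ·: uu
U/II-1 aff I-1×I-2: uu
U/II-2 aff I-1×I-2: uu
U/II-3 aff I-1×I-2: uu
⇒ U over [I-1,I-2,II-1,II-2,II-3]: 1 consistent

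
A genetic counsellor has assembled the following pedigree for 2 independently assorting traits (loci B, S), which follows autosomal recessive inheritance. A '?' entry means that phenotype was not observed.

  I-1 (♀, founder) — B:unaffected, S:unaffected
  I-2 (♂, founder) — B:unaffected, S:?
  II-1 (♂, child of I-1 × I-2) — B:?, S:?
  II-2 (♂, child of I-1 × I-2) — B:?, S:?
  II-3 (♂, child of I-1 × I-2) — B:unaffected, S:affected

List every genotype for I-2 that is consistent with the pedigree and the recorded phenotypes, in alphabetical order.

I-2 ∈ {BB Ss, BB ss, Bb Ss, Bb ss}

B/I-1 un ·: BB|Bb
B/I-2 un ·: BB|Bb
B/II-1 ? I-1×I-2: BB|Bb|bb
B/II-2 ? I-1×I-2: BB|Bb|bb
B/II-3 un I-1×I-2: BB|Bb
⇒ B over [I-1,I-2,II-1,II-2,II-3]: 35 consistent
S/I-1 un ·: Ss
S/I-2 ? ·: Ss|ss
S/II-1 ? I-1×I-2: SS|Ss|ss
S/II-2 ? I-1×I-2: SS|Ss|ss
S/II-3 aff I-1×I-2: ss
⇒ S over [I-1,I-2,II-1,II-2,II-3]: 13 consistent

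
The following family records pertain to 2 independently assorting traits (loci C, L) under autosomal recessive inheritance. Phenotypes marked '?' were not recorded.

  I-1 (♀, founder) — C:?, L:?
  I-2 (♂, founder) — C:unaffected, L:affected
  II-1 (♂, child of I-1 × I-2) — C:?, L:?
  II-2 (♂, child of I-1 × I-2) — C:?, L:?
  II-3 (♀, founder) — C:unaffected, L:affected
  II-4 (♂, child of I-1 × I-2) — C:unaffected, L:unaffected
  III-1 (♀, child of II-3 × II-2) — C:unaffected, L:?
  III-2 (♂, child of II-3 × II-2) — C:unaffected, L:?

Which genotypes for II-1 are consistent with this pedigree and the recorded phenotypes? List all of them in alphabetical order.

C/I-1 ? ·: CC|Cc|cc
C/I-2 un ·: CC|Cc
C/II-1 ? I-1×I-2: CC|Cc|cc
C/II-2 ? I-1×I-2: CC|Cc|cc
C/II-3 un ·: CC|Cc
C/II-4 un I-1×I-2: CC|Cc
C/III-1 un II-3×II-2: CC|Cc
C/III-2 un II-3×II-2: CC|Cc
⇒ C over [I-1,I-2,II-1,II-2,II-3,II-4,III-1,III-2]: 227 consistent
L/I-1 ? ·: LL|Ll
L/I-2 aff ·: ll
L/II-1 ? I-1×I-2: Ll|ll
L/II-2 ? I-1×I-2: Ll|ll
L/II-3 aff ·: ll
L/II-4 un I-1×I-2: Ll
L/III-1 ? II-3×II-2: Ll|ll
L/III-2 ? II-3×II-2: Ll|ll
⇒ L over [I-1,I-2,II-1,II-2,II-3,II-4,III-1,III-2]: 14 consistent

II-1 ∈ {CC Ll, CC ll, Cc Ll, Cc ll, cc Ll, cc ll}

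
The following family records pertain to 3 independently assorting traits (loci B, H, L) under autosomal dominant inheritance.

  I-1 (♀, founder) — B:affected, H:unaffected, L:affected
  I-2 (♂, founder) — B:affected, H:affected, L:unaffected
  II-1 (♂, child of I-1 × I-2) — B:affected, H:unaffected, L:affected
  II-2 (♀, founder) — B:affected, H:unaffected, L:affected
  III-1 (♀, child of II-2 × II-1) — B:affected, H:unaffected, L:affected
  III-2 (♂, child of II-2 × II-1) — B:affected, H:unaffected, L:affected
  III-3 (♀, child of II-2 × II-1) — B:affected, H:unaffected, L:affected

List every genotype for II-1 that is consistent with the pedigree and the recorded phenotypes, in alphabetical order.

B/I-1 aff ·: Bb|BB
B/I-2 aff ·: Bb|BB
B/II-1 aff I-1×I-2: Bb|BB
B/II-2 aff ·: Bb|BB
B/III-1 aff II-2×II-1: Bb|BB
B/III-2 aff II-2×II-1: Bb|BB
B/III-3 aff II-2×II-1: Bb|BB
⇒ B over [I-1,I-2,II-1,II-2,III-1,III-2,III-3]: 84 consistent
H/I-1 un ·: hh
H/I-2 aff ·: Hh
H/II-1 un I-1×I-2: hh
H/II-2 un ·: hh
H/III-1 un II-2×II-1: hh
H/III-2 un II-2×II-1: hh
H/III-3 un II-2×II-1: hh
⇒ H over [I-1,I-2,II-1,II-2,III-1,III-2,III-3]: 1 consistent
L/I-1 aff ·: Ll|LL
L/I-2 un ·: ll
L/II-1 aff I-1×I-2: Ll
L/II-2 aff ·: Ll|LL
L/III-1 aff II-2×II-1: Ll|LL
L/III-2 aff II-2×II-1: Ll|LL
L/III-3 aff II-2×II-1: Ll|LL
⇒ L over [I-1,I-2,II-1,II-2,III-1,III-2,III-3]: 32 consistent

II-1 ∈ {BB hh Ll, Bb hh Ll}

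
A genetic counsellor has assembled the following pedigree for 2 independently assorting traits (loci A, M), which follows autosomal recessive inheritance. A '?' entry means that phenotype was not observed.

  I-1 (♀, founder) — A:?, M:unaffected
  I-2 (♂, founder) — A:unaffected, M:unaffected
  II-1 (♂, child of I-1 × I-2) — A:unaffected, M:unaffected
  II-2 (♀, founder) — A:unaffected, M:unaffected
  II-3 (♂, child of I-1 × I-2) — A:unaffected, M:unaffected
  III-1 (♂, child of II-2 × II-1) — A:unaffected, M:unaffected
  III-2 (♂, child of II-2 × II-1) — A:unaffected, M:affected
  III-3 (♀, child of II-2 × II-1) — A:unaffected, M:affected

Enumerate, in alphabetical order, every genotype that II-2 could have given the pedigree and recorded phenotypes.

II-2 ∈ {AA Mm, Aa Mm}

A/I-1 ? ·: AA|Aa|aa
A/I-2 un ·: AA|Aa
A/II-1 un I-1×I-2: AA|Aa
A/II-2 un ·: AA|Aa
A/II-3 un I-1×I-2: AA|Aa
A/III-1 un II-2×II-1: AA|Aa
A/III-2 un II-2×II-1: AA|Aa
A/III-3 un II-2×II-1: AA|Aa
⇒ A over [I-1,I-2,II-1,II-2,II-3,III-1,III-2,III-3]: 191 consistent
M/I-1 un ·: MM|Mm
M/I-2 un ·: MM|Mm
M/II-1 un I-1×I-2: Mm
M/II-2 un ·: Mm
M/II-3 un I-1×I-2: MM|Mm
M/III-1 un II-2×II-1: MM|Mm
M/III-2 aff II-2×II-1: mm
M/III-3 aff II-2×II-1: mm
⇒ M over [I-1,I-2,II-1,II-2,II-3,III-1,III-2,III-3]: 12 consistent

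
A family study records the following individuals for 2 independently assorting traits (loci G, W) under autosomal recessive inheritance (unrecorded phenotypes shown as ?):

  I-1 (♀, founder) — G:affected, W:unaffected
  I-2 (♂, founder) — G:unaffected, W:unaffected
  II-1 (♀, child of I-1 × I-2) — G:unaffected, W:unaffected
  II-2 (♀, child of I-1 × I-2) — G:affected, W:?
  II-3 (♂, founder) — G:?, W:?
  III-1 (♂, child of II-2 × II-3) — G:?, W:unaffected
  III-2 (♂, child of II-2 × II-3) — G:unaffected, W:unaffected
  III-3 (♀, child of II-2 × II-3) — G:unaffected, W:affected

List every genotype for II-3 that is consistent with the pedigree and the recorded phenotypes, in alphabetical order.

II-3 ∈ {GG Ww, GG ww, Gg Ww, Gg ww}

G/I-1 aff ·: gg
G/I-2 un ·: Gg
G/II-1 un I-1×I-2: Gg
G/II-2 aff I-1×I-2: gg
G/II-3 ? ·: GG|Gg
G/III-1 ? II-2×II-3: Gg|gg
G/III-2 un II-2×II-3: Gg
G/III-3 un II-2×II-3: Gg
⇒ G over [I-1,I-2,II-1,II-2,II-3,III-1,III-2,III-3]: 3 consistent
W/I-1 un ·: WW|Ww
W/I-2 un ·: WW|Ww
W/II-1 un I-1×I-2: WW|Ww
W/II-2 ? I-1×I-2: Ww|ww
W/II-3 ? ·: Ww|ww
W/III-1 un II-2×II-3: WW|Ww
W/III-2 un II-2×II-3: WW|Ww
W/III-3 aff II-2×II-3: ww
⇒ W over [I-1,I-2,II-1,II-2,II-3,III-1,III-2,III-3]: 32 consistent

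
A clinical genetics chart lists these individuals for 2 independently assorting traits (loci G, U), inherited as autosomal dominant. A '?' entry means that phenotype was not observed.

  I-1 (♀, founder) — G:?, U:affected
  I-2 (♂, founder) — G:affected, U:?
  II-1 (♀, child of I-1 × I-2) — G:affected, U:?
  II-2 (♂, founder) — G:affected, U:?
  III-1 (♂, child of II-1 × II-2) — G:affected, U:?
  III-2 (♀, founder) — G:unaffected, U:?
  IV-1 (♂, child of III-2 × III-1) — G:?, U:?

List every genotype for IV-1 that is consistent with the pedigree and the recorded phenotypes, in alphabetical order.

IV-1 ∈ {Gg UU, Gg Uu, Gg uu, gg UU, gg Uu, gg uu}

G/I-1 ? ·: gg|Gg|GG
G/I-2 aff ·: Gg|GG
G/II-1 aff I-1×I-2: Gg|GG
G/II-2 aff ·: Gg|GG
G/III-1 aff II-1×II-2: Gg|GG
G/III-2 un ·: gg
G/IV-1 ? III-2×III-1: gg|Gg
⇒ G over [I-1,I-2,II-1,II-2,III-1,III-2,IV-1]: 46 consistent
U/I-1 aff ·: Uu|UU
U/I-2 ? ·: uu|Uu|UU
U/II-1 ? I-1×I-2: uu|Uu|UU
U/II-2 ? ·: uu|Uu|UU
U/III-1 ? II-1×II-2: uu|Uu|UU
U/III-2 ? ·: uu|Uu|UU
U/IV-1 ? III-2×III-1: uu|Uu|UU
⇒ U over [I-1,I-2,II-1,II-2,III-1,III-2,IV-1]: 317 consistent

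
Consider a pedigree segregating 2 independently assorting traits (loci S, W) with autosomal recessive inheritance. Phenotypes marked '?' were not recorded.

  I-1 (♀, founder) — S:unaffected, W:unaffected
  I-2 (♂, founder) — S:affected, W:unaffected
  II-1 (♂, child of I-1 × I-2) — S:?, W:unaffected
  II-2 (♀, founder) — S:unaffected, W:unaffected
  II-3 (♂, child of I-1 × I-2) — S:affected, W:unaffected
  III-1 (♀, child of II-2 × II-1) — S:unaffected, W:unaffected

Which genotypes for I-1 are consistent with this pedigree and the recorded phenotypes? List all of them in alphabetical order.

S/I-1 un ·: Ss
S/I-2 aff ·: ss
S/II-1 ? I-1×I-2: Ss|ss
S/II-2 un ·: SS|Ss
S/II-3 aff I-1×I-2: ss
S/III-1 un II-2×II-1: SS|Ss
⇒ S over [I-1,I-2,II-1,II-2,II-3,III-1]: 6 consistent
W/I-1 un ·: WW|Ww
W/I-2 un ·: WW|Ww
W/II-1 un I-1×I-2: WW|Ww
W/II-2 un ·: WW|Ww
W/II-3 un I-1×I-2: WW|Ww
W/III-1 un II-2×II-1: WW|Ww
⇒ W over [I-1,I-2,II-1,II-2,II-3,III-1]: 45 consistent

I-1 ∈ {Ss WW, Ss Ww}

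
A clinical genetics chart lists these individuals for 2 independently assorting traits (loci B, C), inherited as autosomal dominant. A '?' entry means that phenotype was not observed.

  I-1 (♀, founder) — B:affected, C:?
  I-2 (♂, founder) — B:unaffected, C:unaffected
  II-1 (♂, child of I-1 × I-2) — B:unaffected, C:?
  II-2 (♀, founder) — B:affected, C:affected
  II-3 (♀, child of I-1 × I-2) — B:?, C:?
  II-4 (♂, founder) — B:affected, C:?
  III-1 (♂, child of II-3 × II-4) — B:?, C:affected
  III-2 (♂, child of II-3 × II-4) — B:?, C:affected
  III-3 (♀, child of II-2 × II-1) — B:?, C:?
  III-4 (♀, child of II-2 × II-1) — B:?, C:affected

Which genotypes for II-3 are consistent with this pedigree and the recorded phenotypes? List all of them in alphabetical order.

B/I-1 aff ·: Bb
B/I-2 un ·: bb
B/II-1 un I-1×I-2: bb
B/II-2 aff ·: Bb|BB
B/II-3 ? I-1×I-2: bb|Bb
B/II-4 aff ·: Bb|BB
B/III-1 ? II-3×II-4: bb|Bb|BB
B/III-2 ? II-3×II-4: bb|Bb|BB
B/III-3 ? II-2×II-1: bb|Bb
B/III-4 ? II-2×II-1: bb|Bb
⇒ B over [I-1,I-2,II-1,II-2,II-3,II-4,III-1,III-2,III-3,III-4]: 90 consistent
C/I-1 ? ·: cc|Cc|CC
C/I-2 un ·: cc
C/II-1 ? I-1×I-2: cc|Cc
C/II-2 aff ·: Cc|CC
C/II-3 ? I-1×I-2: cc|Cc
C/II-4 ? ·: cc|Cc|CC
C/III-1 aff II-3×II-4: Cc|CC
C/III-2 aff II-3×II-4: Cc|CC
C/III-3 ? II-2×II-1: cc|Cc|CC
C/III-4 aff II-2×II-1: Cc|CC
⇒ C over [I-1,I-2,II-1,II-2,II-3,II-4,III-1,III-2,III-3,III-4]: 239 consistent

II-3 ∈ {Bb Cc, Bb cc, bb Cc, bb cc}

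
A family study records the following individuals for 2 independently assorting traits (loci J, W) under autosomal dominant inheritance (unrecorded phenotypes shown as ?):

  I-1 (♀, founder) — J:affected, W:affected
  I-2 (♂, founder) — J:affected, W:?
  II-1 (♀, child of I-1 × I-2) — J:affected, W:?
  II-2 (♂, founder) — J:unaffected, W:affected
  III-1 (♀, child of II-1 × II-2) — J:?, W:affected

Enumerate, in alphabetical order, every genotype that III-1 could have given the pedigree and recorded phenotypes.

III-1 ∈ {Jj WW, Jj Ww, jj WW, jj Ww}

J/I-1 aff ·: Jj|JJ
J/I-2 aff ·: Jj|JJ
J/II-1 aff I-1×I-2: Jj|JJ
J/II-2 un ·: jj
J/III-1 ? II-1×II-2: jj|Jj
⇒ J over [I-1,I-2,II-1,II-2,III-1]: 10 consistent
W/I-1 aff ·: Ww|WW
W/I-2 ? ·: ww|Ww|WW
W/II-1 ? I-1×I-2: ww|Ww|WW
W/II-2 aff ·: Ww|WW
W/III-1 aff II-1×II-2: Ww|WW
⇒ W over [I-1,I-2,II-1,II-2,III-1]: 36 consistent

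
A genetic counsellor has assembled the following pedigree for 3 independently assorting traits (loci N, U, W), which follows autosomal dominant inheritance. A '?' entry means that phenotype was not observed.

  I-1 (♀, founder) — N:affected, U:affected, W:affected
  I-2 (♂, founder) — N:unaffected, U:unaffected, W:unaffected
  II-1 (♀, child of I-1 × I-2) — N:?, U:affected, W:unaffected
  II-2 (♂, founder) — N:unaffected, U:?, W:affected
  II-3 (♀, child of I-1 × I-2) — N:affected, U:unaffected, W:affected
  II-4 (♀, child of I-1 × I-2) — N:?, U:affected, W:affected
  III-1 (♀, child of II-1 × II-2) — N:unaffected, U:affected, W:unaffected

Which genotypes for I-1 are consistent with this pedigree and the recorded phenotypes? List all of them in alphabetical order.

I-1 ∈ {NN Uu Ww, Nn Uu Ww}

N/I-1 aff ·: Nn|NN
N/I-2 un ·: nn
N/II-1 ? I-1×I-2: nn|Nn
N/II-2 un ·: nn
N/II-3 aff I-1×I-2: Nn
N/II-4 ? I-1×I-2: nn|Nn
N/III-1 un II-1×II-2: nn
⇒ N over [I-1,I-2,II-1,II-2,II-3,II-4,III-1]: 5 consistent
U/I-1 aff ·: Uu
U/I-2 un ·: uu
U/II-1 aff I-1×I-2: Uu
U/II-2 ? ·: uu|Uu|UU
U/II-3 un I-1×I-2: uu
U/II-4 aff I-1×I-2: Uu
U/III-1 aff II-1×II-2: Uu|UU
⇒ U over [I-1,I-2,II-1,II-2,II-3,II-4,III-1]: 5 consistent
W/I-1 aff ·: Ww
W/I-2 un ·: ww
W/II-1 un I-1×I-2: ww
W/II-2 aff ·: Ww
W/II-3 aff I-1×I-2: Ww
W/II-4 aff I-1×I-2: Ww
W/III-1 un II-1×II-2: ww
⇒ W over [I-1,I-2,II-1,II-2,II-3,II-4,III-1]: 1 consistent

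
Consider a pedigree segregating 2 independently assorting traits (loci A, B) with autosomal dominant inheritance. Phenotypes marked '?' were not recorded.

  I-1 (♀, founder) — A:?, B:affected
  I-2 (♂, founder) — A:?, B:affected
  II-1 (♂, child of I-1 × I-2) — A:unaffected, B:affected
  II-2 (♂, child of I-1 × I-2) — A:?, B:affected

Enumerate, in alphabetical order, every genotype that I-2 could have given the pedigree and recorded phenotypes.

I-2 ∈ {Aa BB, Aa Bb, aa BB, aa Bb}

A/I-1 ? ·: aa|Aa
A/I-2 ? ·: aa|Aa
A/II-1 un I-1×I-2: aa
A/II-2 ? I-1×I-2: aa|Aa|AA
⇒ A over [I-1,I-2,II-1,II-2]: 8 consistent
B/I-1 aff ·: Bb|BB
B/I-2 aff ·: Bb|BB
B/II-1 aff I-1×I-2: Bb|BB
B/II-2 aff I-1×I-2: Bb|BB
⇒ B over [I-1,I-2,II-1,II-2]: 13 consistent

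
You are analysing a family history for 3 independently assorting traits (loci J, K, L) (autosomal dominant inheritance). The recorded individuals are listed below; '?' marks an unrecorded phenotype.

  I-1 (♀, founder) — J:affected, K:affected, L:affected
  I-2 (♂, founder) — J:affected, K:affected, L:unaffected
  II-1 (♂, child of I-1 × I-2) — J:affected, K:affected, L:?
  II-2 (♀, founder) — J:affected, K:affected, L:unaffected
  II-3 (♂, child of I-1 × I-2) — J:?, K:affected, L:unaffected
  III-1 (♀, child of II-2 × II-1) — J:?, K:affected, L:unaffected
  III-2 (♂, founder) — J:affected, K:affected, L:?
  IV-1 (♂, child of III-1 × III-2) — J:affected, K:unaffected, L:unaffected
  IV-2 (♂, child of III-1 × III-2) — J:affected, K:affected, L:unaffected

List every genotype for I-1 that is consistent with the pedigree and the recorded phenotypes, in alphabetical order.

I-1 ∈ {JJ KK Ll, JJ Kk Ll, Jj KK Ll, Jj Kk Ll}

J/I-1 aff ·: Jj|JJ
J/I-2 aff ·: Jj|JJ
J/II-1 aff I-1×I-2: Jj|JJ
J/II-2 aff ·: Jj|JJ
J/II-3 ? I-1×I-2: jj|Jj|JJ
J/III-1 ? II-2×II-1: jj|Jj|JJ
J/III-2 aff ·: Jj|JJ
J/IV-1 aff III-1×III-2: Jj|JJ
J/IV-2 aff III-1×III-2: Jj|JJ
⇒ J over [I-1,I-2,II-1,II-2,II-3,III-1,III-2,IV-1,IV-2]: 340 consistent
K/I-1 aff ·: Kk|KK
K/I-2 aff ·: Kk|KK
K/II-1 aff I-1×I-2: Kk|KK
K/II-2 aff ·: Kk|KK
K/II-3 aff I-1×I-2: Kk|KK
K/III-1 aff II-2×II-1: Kk
K/III-2 aff ·: Kk
K/IV-1 un III-1×III-2: kk
K/IV-2 aff III-1×III-2: Kk|KK
⇒ K over [I-1,I-2,II-1,II-2,II-3,III-1,III-2,IV-1,IV-2]: 38 consistent
L/I-1 aff ·: Ll
L/I-2 un ·: ll
L/II-1 ? I-1×I-2: ll|Ll
L/II-2 un ·: ll
L/II-3 un I-1×I-2: ll
L/III-1 un II-2×II-1: ll
L/III-2 ? ·: ll|Ll
L/IV-1 un III-1×III-2: ll
L/IV-2 un III-1×III-2: ll
⇒ L over [I-1,I-2,II-1,II-2,II-3,III-1,III-2,IV-1,IV-2]: 4 consistent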